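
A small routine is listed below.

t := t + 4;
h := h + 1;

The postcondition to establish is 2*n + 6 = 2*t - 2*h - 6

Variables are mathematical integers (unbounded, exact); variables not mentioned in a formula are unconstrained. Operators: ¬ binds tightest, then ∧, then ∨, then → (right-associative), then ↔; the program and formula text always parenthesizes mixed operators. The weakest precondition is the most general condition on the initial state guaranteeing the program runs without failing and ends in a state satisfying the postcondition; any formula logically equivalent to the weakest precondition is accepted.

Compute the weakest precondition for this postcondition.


Working backward. After the program, the postcondition 2*n + 6 = 2*t - 2*h - 6 must hold; in canonical form it is 2*h + 2*n = 2*t - 12.
Before h := h + 1: 2*h + 2*n = 2*t - 14
Before t := t + 4: 2*h + 2*n = 2*t - 6
Answer: WP = 2*h + 2*n = 2*t - 6


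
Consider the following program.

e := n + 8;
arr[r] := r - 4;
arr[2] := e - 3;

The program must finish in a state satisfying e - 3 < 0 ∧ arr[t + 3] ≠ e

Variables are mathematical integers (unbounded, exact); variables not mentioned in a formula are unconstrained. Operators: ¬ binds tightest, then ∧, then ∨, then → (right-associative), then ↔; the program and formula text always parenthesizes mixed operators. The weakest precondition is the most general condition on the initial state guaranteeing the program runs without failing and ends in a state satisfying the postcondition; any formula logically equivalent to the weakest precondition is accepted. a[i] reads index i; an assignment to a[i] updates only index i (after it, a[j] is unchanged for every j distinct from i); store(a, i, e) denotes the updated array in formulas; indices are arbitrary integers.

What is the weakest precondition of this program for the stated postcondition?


Working backward. After the program, the postcondition e - 3 < 0 ∧ arr[t + 3] ≠ e must hold; in canonical form it is e < 3 ∧ arr[t + 3] ≠ e.
Before arr[2] := e - 3: e < 3 ∧ store(arr, 2, e - 3)[t + 3] ≠ e
Before arr[r] := r - 4: e < 3 ∧ store(store(arr, r, r - 4), 2, e - 3)[t + 3] ≠ e
Before e := n + 8: n < -5 ∧ store(store(arr, r, r - 4), 2, n + 5)[t + 3] ≠ n + 8
Answer: WP = n < -5 ∧ store(store(arr, r, r - 4), 2, n + 5)[t + 3] ≠ n + 8


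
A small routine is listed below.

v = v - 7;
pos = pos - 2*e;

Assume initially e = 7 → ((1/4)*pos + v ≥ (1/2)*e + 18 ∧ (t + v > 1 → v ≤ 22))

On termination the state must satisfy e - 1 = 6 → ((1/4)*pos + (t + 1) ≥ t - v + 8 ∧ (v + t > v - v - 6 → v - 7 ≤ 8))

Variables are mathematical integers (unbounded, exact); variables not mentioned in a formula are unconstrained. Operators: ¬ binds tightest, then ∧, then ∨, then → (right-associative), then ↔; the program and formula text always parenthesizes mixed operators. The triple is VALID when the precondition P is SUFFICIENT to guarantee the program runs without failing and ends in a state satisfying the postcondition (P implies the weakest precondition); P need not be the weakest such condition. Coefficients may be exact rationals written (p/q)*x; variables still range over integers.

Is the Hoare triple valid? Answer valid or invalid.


Working backward. After the program, the postcondition e - 1 = 6 → ((1/4)*pos + (t + 1) ≥ t - v + 8 ∧ (v + t > v - v - 6 → v - 7 ≤ 8)) must hold; in canonical form it is e = 7 → ((1/4)*pos + v ≥ 7 ∧ (t + v > -6 → v ≤ 15)).
Before pos := pos - 2*e: e = 7 → ((1/4)*pos + v ≥ (1/2)*e + 7 ∧ (t + v > -6 → v ≤ 15))
Before v := v - 7: e = 7 → ((1/4)*pos + v ≥ (1/2)*e + 14 ∧ (t + v > 1 → v ≤ 22))
The weakest precondition is e = 7 → ((1/4)*pos + v ≥ (1/2)*e + 14 ∧ (t + v > 1 → v ≤ 22)).
Check whether e = 7 → ((1/4)*pos + v ≥ (1/2)*e + 18 ∧ (t + v > 1 → v ≤ 22)) implies it.
Every state satisfying the precondition satisfies the weakest precondition: the implication holds.
Answer: valid


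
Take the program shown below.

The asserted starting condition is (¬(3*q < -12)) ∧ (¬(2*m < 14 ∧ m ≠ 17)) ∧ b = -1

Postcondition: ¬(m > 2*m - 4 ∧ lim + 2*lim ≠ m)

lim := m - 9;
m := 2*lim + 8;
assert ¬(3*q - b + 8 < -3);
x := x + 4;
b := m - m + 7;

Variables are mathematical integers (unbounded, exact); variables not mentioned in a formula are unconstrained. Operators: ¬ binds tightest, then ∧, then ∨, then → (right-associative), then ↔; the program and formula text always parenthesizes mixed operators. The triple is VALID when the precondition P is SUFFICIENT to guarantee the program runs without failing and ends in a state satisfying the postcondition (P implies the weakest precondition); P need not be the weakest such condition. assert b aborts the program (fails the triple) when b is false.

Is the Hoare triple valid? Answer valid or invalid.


Working backward. After the program, the postcondition ¬(m > 2*m - 4 ∧ lim + 2*lim ≠ m) must hold; in canonical form it is ¬(m < 4 ∧ 3*lim ≠ m).
Before b := m - m + 7: ¬(m < 4 ∧ 3*lim ≠ m)
Before x := x + 4: ¬(m < 4 ∧ 3*lim ≠ m)
Before assert ¬(3*q - b + 8 < -3): (¬(3*q < b - 11)) ∧ (¬(m < 4 ∧ 3*lim ≠ m))
Before m := 2*lim + 8: (¬(3*q < b - 11)) ∧ (¬(2*lim < -4 ∧ lim ≠ 8))
Before lim := m - 9: (¬(3*q < b - 11)) ∧ (¬(2*m < 14 ∧ m ≠ 17))
The weakest precondition is (¬(3*q < b - 11)) ∧ (¬(2*m < 14 ∧ m ≠ 17)).
Check whether (¬(3*q < -12)) ∧ (¬(2*m < 14 ∧ m ≠ 17)) ∧ b = -1 implies it.
Every state satisfying the precondition satisfies the weakest precondition: the implication holds.
Answer: valid


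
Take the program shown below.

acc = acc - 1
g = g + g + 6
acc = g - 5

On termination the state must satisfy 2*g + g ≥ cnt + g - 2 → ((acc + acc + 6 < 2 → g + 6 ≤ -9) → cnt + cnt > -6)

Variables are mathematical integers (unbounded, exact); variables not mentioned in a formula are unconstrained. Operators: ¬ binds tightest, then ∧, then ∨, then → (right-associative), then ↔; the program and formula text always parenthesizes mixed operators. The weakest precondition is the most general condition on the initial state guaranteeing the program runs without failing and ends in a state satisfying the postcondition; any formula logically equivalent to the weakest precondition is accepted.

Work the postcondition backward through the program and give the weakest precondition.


Working backward. After the program, the postcondition 2*g + g ≥ cnt + g - 2 → ((acc + acc + 6 < 2 → g + 6 ≤ -9) → cnt + cnt > -6) must hold; in canonical form it is 2*g ≥ cnt - 2 → ((2*acc < -4 → g ≤ -15) → 2*cnt > -6).
Before acc := g - 5: 2*g ≥ cnt - 2 → ((2*g < 6 → g ≤ -15) → 2*cnt > -6)
Before g := g + g + 6: 4*g ≥ cnt - 14 → ((4*g < -6 → 2*g ≤ -21) → 2*cnt > -6)
Before acc := acc - 1: 4*g ≥ cnt - 14 → ((4*g < -6 → 2*g ≤ -21) → 2*cnt > -6)
Answer: WP = 4*g ≥ cnt - 14 → ((4*g < -6 → 2*g ≤ -21) → 2*cnt > -6)


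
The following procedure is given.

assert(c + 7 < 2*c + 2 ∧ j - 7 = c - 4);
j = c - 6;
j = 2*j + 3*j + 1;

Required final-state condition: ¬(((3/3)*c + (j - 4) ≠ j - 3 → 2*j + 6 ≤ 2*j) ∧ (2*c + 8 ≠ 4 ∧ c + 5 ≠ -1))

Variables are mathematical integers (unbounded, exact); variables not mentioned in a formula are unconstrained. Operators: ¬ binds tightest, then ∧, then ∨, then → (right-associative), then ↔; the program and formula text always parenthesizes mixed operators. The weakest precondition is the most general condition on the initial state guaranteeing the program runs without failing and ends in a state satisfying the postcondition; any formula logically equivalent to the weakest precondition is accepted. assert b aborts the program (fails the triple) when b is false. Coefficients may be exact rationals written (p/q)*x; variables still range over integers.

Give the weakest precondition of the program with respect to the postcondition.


Working backward. After the program, the postcondition ¬(((3/3)*c + (j - 4) ≠ j - 3 → 2*j + 6 ≤ 2*j) ∧ (2*c + 8 ≠ 4 ∧ c + 5 ≠ -1)) must hold; in canonical form it is ¬((¬(c ≠ 1)) ∧ 2*c ≠ -4 ∧ c ≠ -6).
Before j := 2*j + 3*j + 1: ¬((¬(c ≠ 1)) ∧ 2*c ≠ -4 ∧ c ≠ -6)
Before j := c - 6: ¬((¬(c ≠ 1)) ∧ 2*c ≠ -4 ∧ c ≠ -6)
Before assert c + 7 < 2*c + 2 ∧ j - 7 = c - 4: c > 5 ∧ j = c + 3 ∧ (¬((¬(c ≠ 1)) ∧ 2*c ≠ -4 ∧ c ≠ -6))
Answer: WP = c > 5 ∧ j = c + 3 ∧ (¬((¬(c ≠ 1)) ∧ 2*c ≠ -4 ∧ c ≠ -6))


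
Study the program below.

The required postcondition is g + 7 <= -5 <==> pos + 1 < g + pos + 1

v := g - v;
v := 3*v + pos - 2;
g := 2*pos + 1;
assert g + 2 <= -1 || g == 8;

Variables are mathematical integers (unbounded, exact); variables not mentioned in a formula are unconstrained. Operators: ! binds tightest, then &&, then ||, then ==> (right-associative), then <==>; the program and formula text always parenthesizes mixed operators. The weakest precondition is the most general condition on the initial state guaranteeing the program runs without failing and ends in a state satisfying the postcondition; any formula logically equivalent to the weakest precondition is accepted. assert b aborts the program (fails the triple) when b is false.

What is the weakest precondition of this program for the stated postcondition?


Working backward. After the program, the postcondition g + 7 <= -5 <==> pos + 1 < g + pos + 1 must hold; in canonical form it is g <= -12 <==> g > 0.
Before assert g + 2 <= -1 || g == 8: (g <= -3 || g == 8) && (g <= -12 <==> g > 0)
Before g := 2*pos + 1: (2*pos <= -4 || 2*pos == 7) && (2*pos <= -13 <==> 2*pos > -1)
Before v := 3*v + pos - 2: (2*pos <= -4 || 2*pos == 7) && (2*pos <= -13 <==> 2*pos > -1)
Before v := g - v: (2*pos <= -4 || 2*pos == 7) && (2*pos <= -13 <==> 2*pos > -1)
Answer: WP = (2*pos <= -4 || 2*pos == 7) && (2*pos <= -13 <==> 2*pos > -1)


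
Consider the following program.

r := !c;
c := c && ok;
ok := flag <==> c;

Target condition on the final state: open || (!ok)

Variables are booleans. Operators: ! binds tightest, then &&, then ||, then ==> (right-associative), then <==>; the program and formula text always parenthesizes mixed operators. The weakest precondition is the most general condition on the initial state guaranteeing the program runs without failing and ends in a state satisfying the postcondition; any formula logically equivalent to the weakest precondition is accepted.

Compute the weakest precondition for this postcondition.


Working backward. After the program, open || (!ok) must hold.
Before ok := flag <==> c: open || (!(flag <==> c))
Before c := c && ok: open || (!(flag <==> (c && ok)))
Before r := !c: open || (!(flag <==> (c && ok)))
Answer: WP = open || (!(flag <==> (c && ok)))


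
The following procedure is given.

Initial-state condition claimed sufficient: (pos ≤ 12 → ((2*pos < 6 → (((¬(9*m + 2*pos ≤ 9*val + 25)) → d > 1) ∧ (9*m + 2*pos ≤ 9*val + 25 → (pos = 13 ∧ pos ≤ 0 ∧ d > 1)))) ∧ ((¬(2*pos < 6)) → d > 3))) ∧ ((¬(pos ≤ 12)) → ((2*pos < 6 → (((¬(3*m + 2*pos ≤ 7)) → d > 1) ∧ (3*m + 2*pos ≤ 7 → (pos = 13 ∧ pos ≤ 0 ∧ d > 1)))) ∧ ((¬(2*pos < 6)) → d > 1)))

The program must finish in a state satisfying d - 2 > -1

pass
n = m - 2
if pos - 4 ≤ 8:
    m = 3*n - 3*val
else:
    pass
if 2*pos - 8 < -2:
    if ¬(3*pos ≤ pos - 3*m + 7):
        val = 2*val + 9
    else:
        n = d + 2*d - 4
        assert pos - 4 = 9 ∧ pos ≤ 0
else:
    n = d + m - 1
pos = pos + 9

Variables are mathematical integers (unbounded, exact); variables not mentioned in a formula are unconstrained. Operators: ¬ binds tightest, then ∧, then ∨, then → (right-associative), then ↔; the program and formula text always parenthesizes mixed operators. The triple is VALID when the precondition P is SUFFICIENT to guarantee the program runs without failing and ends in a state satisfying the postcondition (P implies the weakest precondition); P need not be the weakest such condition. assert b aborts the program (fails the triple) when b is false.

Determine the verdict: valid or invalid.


Working backward. After the program, the postcondition d - 2 > -1 must hold; in canonical form it is d > 1.
Before pos := pos + 9: d > 1
Then branch requires ((¬(3*m + 2*pos ≤ 7)) → d > 1) ∧ (3*m + 2*pos ≤ 7 → (pos = 13 ∧ pos ≤ 0 ∧ d > 1)); else branch requires d > 1.
Before the if: (2*pos < 6 → (((¬(3*m + 2*pos ≤ 7)) → d > 1) ∧ (3*m + 2*pos ≤ 7 → (pos = 13 ∧ pos ≤ 0 ∧ d > 1)))) ∧ ((¬(2*pos < 6)) → d > 1)
Then branch requires (2*pos < 6 → (((¬(9*n + 2*pos ≤ 9*val + 7)) → d > 1) ∧ (9*n + 2*pos ≤ 9*val + 7 → (pos = 13 ∧ pos ≤ 0 ∧ d > 1)))) ∧ ((¬(2*pos < 6)) → d > 1); else branch requires (2*pos < 6 → (((¬(3*m + 2*pos ≤ 7)) → d > 1) ∧ (3*m + 2*pos ≤ 7 → (pos = 13 ∧ pos ≤ 0 ∧ d > 1)))) ∧ ((¬(2*pos < 6)) → d > 1).
Before the if: (pos ≤ 12 → ((2*pos < 6 → (((¬(9*n + 2*pos ≤ 9*val + 7)) → d > 1) ∧ (9*n + 2*pos ≤ 9*val + 7 → (pos = 13 ∧ pos ≤ 0 ∧ d > 1)))) ∧ ((¬(2*pos < 6)) → d > 1))) ∧ ((¬(pos ≤ 12)) → ((2*pos < 6 → (((¬(3*m + 2*pos ≤ 7)) → d > 1) ∧ (3*m + 2*pos ≤ 7 → (pos = 13 ∧ pos ≤ 0 ∧ d > 1)))) ∧ ((¬(2*pos < 6)) → d > 1)))
Before n := m - 2: (pos ≤ 12 → ((2*pos < 6 → (((¬(9*m + 2*pos ≤ 9*val + 25)) → d > 1) ∧ (9*m + 2*pos ≤ 9*val + 25 → (pos = 13 ∧ pos ≤ 0 ∧ d > 1)))) ∧ ((¬(2*pos < 6)) → d > 1))) ∧ ((¬(pos ≤ 12)) → ((2*pos < 6 → (((¬(3*m + 2*pos ≤ 7)) → d > 1) ∧ (3*m + 2*pos ≤ 7 → (pos = 13 ∧ pos ≤ 0 ∧ d > 1)))) ∧ ((¬(2*pos < 6)) → d > 1)))
Before skip: (pos ≤ 12 → ((2*pos < 6 → (((¬(9*m + 2*pos ≤ 9*val + 25)) → d > 1) ∧ (9*m + 2*pos ≤ 9*val + 25 → (pos = 13 ∧ pos ≤ 0 ∧ d > 1)))) ∧ ((¬(2*pos < 6)) → d > 1))) ∧ ((¬(pos ≤ 12)) → ((2*pos < 6 → (((¬(3*m + 2*pos ≤ 7)) → d > 1) ∧ (3*m + 2*pos ≤ 7 → (pos = 13 ∧ pos ≤ 0 ∧ d > 1)))) ∧ ((¬(2*pos < 6)) → d > 1)))
The weakest precondition is (pos ≤ 12 → ((2*pos < 6 → (((¬(9*m + 2*pos ≤ 9*val + 25)) → d > 1) ∧ (9*m + 2*pos ≤ 9*val + 25 → (pos = 13 ∧ pos ≤ 0 ∧ d > 1)))) ∧ ((¬(2*pos < 6)) → d > 1))) ∧ ((¬(pos ≤ 12)) → ((2*pos < 6 → (((¬(3*m + 2*pos ≤ 7)) → d > 1) ∧ (3*m + 2*pos ≤ 7 → (pos = 13 ∧ pos ≤ 0 ∧ d > 1)))) ∧ ((¬(2*pos < 6)) → d > 1))).
Check whether (pos ≤ 12 → ((2*pos < 6 → (((¬(9*m + 2*pos ≤ 9*val + 25)) → d > 1) ∧ (9*m + 2*pos ≤ 9*val + 25 → (pos = 13 ∧ pos ≤ 0 ∧ d > 1)))) ∧ ((¬(2*pos < 6)) → d > 3))) ∧ ((¬(pos ≤ 12)) → ((2*pos < 6 → (((¬(3*m + 2*pos ≤ 7)) → d > 1) ∧ (3*m + 2*pos ≤ 7 → (pos = 13 ∧ pos ≤ 0 ∧ d > 1)))) ∧ ((¬(2*pos < 6)) → d > 1))) implies it.
Every state satisfying the precondition satisfies the weakest precondition: the implication holds.
Answer: valid


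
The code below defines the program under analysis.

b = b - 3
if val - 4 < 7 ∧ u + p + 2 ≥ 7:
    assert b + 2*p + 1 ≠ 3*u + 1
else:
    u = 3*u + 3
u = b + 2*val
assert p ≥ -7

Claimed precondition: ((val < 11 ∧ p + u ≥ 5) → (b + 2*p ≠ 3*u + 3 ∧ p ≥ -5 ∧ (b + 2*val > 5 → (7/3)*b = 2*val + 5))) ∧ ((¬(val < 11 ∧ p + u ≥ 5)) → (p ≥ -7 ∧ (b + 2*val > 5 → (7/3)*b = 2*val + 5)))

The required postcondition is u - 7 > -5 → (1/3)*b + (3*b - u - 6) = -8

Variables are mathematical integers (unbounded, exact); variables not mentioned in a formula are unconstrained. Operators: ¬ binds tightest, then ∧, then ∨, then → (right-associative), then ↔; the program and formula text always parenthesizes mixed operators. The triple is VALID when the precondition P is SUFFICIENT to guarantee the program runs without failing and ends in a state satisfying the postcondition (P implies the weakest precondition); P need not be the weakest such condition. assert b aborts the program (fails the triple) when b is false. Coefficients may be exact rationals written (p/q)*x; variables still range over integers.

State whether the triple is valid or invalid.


Working backward. After the program, the postcondition u - 7 > -5 → (1/3)*b + (3*b - u - 6) = -8 must hold; in canonical form it is u > 2 → (10/3)*b = u - 2.
Before assert p ≥ -7: p ≥ -7 ∧ (u > 2 → (10/3)*b = u - 2)
Before u := b + 2*val: p ≥ -7 ∧ (b + 2*val > 2 → (7/3)*b = 2*val - 2)
Then branch requires b + 2*p ≠ 3*u ∧ p ≥ -7 ∧ (b + 2*val > 2 → (7/3)*b = 2*val - 2); else branch requires p ≥ -7 ∧ (b + 2*val > 2 → (7/3)*b = 2*val - 2).
Before the if: ((val < 11 ∧ p + u ≥ 5) → (b + 2*p ≠ 3*u ∧ p ≥ -7 ∧ (b + 2*val > 2 → (7/3)*b = 2*val - 2))) ∧ ((¬(val < 11 ∧ p + u ≥ 5)) → (p ≥ -7 ∧ (b + 2*val > 2 → (7/3)*b = 2*val - 2)))
Before b := b - 3: ((val < 11 ∧ p + u ≥ 5) → (b + 2*p ≠ 3*u + 3 ∧ p ≥ -7 ∧ (b + 2*val > 5 → (7/3)*b = 2*val + 5))) ∧ ((¬(val < 11 ∧ p + u ≥ 5)) → (p ≥ -7 ∧ (b + 2*val > 5 → (7/3)*b = 2*val + 5)))
The weakest precondition is ((val < 11 ∧ p + u ≥ 5) → (b + 2*p ≠ 3*u + 3 ∧ p ≥ -7 ∧ (b + 2*val > 5 → (7/3)*b = 2*val + 5))) ∧ ((¬(val < 11 ∧ p + u ≥ 5)) → (p ≥ -7 ∧ (b + 2*val > 5 → (7/3)*b = 2*val + 5))).
Check whether ((val < 11 ∧ p + u ≥ 5) → (b + 2*p ≠ 3*u + 3 ∧ p ≥ -5 ∧ (b + 2*val > 5 → (7/3)*b = 2*val + 5))) ∧ ((¬(val < 11 ∧ p + u ≥ 5)) → (p ≥ -7 ∧ (b + 2*val > 5 → (7/3)*b = 2*val + 5))) implies it.
Every state satisfying the precondition satisfies the weakest precondition: the implication holds.
Answer: valid


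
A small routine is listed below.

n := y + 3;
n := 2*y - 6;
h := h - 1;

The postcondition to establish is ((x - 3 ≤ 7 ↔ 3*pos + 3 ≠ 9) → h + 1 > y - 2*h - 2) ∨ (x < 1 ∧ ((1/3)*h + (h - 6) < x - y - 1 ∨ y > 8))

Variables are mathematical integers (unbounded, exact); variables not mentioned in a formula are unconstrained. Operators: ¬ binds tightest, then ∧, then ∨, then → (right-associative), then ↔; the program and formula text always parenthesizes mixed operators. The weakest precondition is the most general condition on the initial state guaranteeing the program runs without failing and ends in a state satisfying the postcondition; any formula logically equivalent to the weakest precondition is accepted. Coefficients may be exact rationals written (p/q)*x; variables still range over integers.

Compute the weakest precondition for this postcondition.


Working backward. After the program, the postcondition ((x - 3 ≤ 7 ↔ 3*pos + 3 ≠ 9) → h + 1 > y - 2*h - 2) ∨ (x < 1 ∧ ((1/3)*h + (h - 6) < x - y - 1 ∨ y > 8)) must hold; in canonical form it is ((x ≤ 10 ↔ 3*pos ≠ 6) → 3*h > y - 3) ∨ (x < 1 ∧ ((4/3)*h + y < x + 5 ∨ y > 8)).
Before h := h - 1: ((x ≤ 10 ↔ 3*pos ≠ 6) → 3*h > y) ∨ (x < 1 ∧ ((4/3)*h + y < x + 19/3 ∨ y > 8))
Before n := 2*y - 6: ((x ≤ 10 ↔ 3*pos ≠ 6) → 3*h > y) ∨ (x < 1 ∧ ((4/3)*h + y < x + 19/3 ∨ y > 8))
Before n := y + 3: ((x ≤ 10 ↔ 3*pos ≠ 6) → 3*h > y) ∨ (x < 1 ∧ ((4/3)*h + y < x + 19/3 ∨ y > 8))
Answer: WP = ((x ≤ 10 ↔ 3*pos ≠ 6) → 3*h > y) ∨ (x < 1 ∧ ((4/3)*h + y < x + 19/3 ∨ y > 8))


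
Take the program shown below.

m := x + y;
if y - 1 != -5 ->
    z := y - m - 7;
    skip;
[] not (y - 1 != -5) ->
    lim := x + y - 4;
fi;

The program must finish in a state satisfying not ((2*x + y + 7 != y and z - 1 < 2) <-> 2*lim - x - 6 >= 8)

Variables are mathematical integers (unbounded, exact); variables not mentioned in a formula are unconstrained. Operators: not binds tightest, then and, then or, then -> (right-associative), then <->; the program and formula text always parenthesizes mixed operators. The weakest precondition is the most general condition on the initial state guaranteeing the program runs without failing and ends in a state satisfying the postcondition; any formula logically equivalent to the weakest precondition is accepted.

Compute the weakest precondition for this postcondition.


Working backward. After the program, the postcondition not ((2*x + y + 7 != y and z - 1 < 2) <-> 2*lim - x - 6 >= 8) must hold; in canonical form it is not ((2*x != -7 and z < 3) <-> 2*lim >= x + 14).
Then branch requires not ((2*x != -7 and y < m + 10) <-> 2*lim >= x + 14); else branch requires not ((2*x != -7 and z < 3) <-> x + 2*y >= 22).
Before the if: (y != -4 -> (not ((2*x != -7 and y < m + 10) <-> 2*lim >= x + 14))) and ((not (y != -4)) -> (not ((2*x != -7 and z < 3) <-> x + 2*y >= 22)))
Before m := x + y: (y != -4 -> (not ((2*x != -7 and x > -10) <-> 2*lim >= x + 14))) and ((not (y != -4)) -> (not ((2*x != -7 and z < 3) <-> x + 2*y >= 22)))
Answer: WP = (y != -4 -> (not ((2*x != -7 and x > -10) <-> 2*lim >= x + 14))) and ((not (y != -4)) -> (not ((2*x != -7 and z < 3) <-> x + 2*y >= 22)))


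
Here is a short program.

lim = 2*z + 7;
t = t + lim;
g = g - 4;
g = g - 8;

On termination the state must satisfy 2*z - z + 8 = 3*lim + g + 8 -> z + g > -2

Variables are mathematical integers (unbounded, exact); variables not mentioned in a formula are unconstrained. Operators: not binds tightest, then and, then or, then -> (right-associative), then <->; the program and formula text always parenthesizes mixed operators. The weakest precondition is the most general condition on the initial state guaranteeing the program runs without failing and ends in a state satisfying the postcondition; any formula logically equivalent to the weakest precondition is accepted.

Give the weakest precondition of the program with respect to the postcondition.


Working backward. After the program, the postcondition 2*z - z + 8 = 3*lim + g + 8 -> z + g > -2 must hold; in canonical form it is z = g + 3*lim -> g + z > -2.
Before g := g - 8: z = g + 3*lim - 8 -> g + z > 6
Before g := g - 4: z = g + 3*lim - 12 -> g + z > 10
Before t := t + lim: z = g + 3*lim - 12 -> g + z > 10
Before lim := 2*z + 7: g + 5*z = -9 -> g + z > 10
Answer: WP = g + 5*z = -9 -> g + z > 10


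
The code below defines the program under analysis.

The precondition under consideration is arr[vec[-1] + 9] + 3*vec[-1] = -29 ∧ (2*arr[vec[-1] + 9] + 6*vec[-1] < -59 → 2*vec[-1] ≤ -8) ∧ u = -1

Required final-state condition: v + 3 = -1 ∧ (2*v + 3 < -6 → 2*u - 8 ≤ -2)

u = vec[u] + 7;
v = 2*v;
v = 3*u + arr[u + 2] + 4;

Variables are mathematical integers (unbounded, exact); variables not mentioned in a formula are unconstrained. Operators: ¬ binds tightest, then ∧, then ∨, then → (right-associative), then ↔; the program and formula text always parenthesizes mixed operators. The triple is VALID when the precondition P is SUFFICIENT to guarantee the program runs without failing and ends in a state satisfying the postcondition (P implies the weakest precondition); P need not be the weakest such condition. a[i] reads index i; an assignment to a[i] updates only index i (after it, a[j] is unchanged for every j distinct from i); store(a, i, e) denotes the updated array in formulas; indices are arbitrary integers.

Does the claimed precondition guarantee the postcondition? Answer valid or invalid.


Working backward. After the program, the postcondition v + 3 = -1 ∧ (2*v + 3 < -6 → 2*u - 8 ≤ -2) must hold; in canonical form it is v = -4 ∧ (2*v < -9 → 2*u ≤ 6).
Before v := 3*u + arr[u + 2] + 4: arr[u + 2] + 3*u = -8 ∧ (2*arr[u + 2] + 6*u < -17 → 2*u ≤ 6)
Before v := 2*v: arr[u + 2] + 3*u = -8 ∧ (2*arr[u + 2] + 6*u < -17 → 2*u ≤ 6)
Before u := vec[u] + 7: arr[vec[u] + 9] + 3*vec[u] = -29 ∧ (2*arr[vec[u] + 9] + 6*vec[u] < -59 → 2*vec[u] ≤ -8)
The weakest precondition is arr[vec[u] + 9] + 3*vec[u] = -29 ∧ (2*arr[vec[u] + 9] + 6*vec[u] < -59 → 2*vec[u] ≤ -8).
Check whether arr[vec[-1] + 9] + 3*vec[-1] = -29 ∧ (2*arr[vec[-1] + 9] + 6*vec[-1] < -59 → 2*vec[-1] ≤ -8) ∧ u = -1 implies it.
Every state satisfying the precondition satisfies the weakest precondition: the implication holds.
Answer: valid


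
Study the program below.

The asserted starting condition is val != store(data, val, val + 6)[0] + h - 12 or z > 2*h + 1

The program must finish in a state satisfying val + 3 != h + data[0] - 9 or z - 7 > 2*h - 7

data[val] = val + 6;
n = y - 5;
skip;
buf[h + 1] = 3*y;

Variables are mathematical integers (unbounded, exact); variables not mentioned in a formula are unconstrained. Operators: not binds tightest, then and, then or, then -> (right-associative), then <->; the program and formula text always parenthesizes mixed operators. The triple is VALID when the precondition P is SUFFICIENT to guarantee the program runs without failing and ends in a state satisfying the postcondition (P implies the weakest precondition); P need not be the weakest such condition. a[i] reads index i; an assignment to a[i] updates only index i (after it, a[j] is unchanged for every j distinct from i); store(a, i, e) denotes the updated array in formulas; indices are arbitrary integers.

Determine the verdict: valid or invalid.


Working backward. After the program, the postcondition val + 3 != h + data[0] - 9 or z - 7 > 2*h - 7 must hold; in canonical form it is val != data[0] + h - 12 or z > 2*h.
Before buf[h + 1] := 3*y: val != data[0] + h - 12 or z > 2*h
Before skip: val != data[0] + h - 12 or z > 2*h
Before n := y - 5: val != data[0] + h - 12 or z > 2*h
Before data[val] := val + 6: val != store(data, val, val + 6)[0] + h - 12 or z > 2*h
The weakest precondition is val != store(data, val, val + 6)[0] + h - 12 or z > 2*h.
Check whether val != store(data, val, val + 6)[0] + h - 12 or z > 2*h + 1 implies it.
Every state satisfying the precondition satisfies the weakest precondition: the implication holds.
Answer: valid


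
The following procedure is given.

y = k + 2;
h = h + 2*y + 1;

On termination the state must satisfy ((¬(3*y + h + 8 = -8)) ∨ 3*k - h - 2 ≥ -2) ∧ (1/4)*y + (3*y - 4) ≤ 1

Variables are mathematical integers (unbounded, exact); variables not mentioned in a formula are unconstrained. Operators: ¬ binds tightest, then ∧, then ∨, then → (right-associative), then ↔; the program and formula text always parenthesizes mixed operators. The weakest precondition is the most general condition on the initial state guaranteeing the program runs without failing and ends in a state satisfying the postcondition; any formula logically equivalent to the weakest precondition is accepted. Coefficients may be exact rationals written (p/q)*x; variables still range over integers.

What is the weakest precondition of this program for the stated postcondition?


Working backward. After the program, the postcondition ((¬(3*y + h + 8 = -8)) ∨ 3*k - h - 2 ≥ -2) ∧ (1/4)*y + (3*y - 4) ≤ 1 must hold; in canonical form it is ((¬(h + 3*y = -16)) ∨ 3*k ≥ h) ∧ (13/4)*y ≤ 5.
Before h := h + 2*y + 1: ((¬(h + 5*y = -17)) ∨ 3*k ≥ h + 2*y + 1) ∧ (13/4)*y ≤ 5
Before y := k + 2: ((¬(h + 5*k = -27)) ∨ k ≥ h + 5) ∧ (13/4)*k ≤ -3/2
Answer: WP = ((¬(h + 5*k = -27)) ∨ k ≥ h + 5) ∧ (13/4)*k ≤ -3/2


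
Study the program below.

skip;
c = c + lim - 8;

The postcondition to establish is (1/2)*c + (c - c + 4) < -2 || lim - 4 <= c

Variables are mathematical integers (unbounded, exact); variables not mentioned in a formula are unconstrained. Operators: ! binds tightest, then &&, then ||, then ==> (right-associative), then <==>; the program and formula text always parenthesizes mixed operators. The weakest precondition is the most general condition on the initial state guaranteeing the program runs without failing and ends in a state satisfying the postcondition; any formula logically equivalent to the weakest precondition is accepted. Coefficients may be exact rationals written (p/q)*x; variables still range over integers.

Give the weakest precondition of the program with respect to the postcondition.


Working backward. After the program, the postcondition (1/2)*c + (c - c + 4) < -2 || lim - 4 <= c must hold; in canonical form it is (1/2)*c < -6 || lim <= c + 4.
Before c := c + lim - 8: (1/2)*c + (1/2)*lim < -2 || c >= 4
Before skip: (1/2)*c + (1/2)*lim < -2 || c >= 4
Answer: WP = (1/2)*c + (1/2)*lim < -2 || c >= 4


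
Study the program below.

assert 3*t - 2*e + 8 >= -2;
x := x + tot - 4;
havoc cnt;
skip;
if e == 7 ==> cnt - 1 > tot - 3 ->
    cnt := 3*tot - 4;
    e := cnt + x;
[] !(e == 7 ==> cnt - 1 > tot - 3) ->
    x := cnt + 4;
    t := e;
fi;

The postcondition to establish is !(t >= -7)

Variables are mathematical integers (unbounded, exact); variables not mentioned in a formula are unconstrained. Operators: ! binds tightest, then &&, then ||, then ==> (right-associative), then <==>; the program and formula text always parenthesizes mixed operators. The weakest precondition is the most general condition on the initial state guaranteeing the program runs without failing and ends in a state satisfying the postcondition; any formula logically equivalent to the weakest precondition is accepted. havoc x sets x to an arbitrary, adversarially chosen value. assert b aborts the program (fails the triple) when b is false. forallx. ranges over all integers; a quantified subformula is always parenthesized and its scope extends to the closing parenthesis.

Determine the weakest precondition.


Working backward. After the program, !(t >= -7) must hold.
Then branch requires !(t >= -7); else branch requires !(e >= -7).
Before the if: ((e == 7 ==> cnt > tot - 2) ==> (!(t >= -7))) && ((!(e == 7 ==> cnt > tot - 2)) ==> (!(e >= -7)))
Before skip: ((e == 7 ==> cnt > tot - 2) ==> (!(t >= -7))) && ((!(e == 7 ==> cnt > tot - 2)) ==> (!(e >= -7)))
Before havoc cnt: forall cnt_1. (((e == 7 ==> cnt_1 > tot - 2) ==> (!(t >= -7))) && ((!(e == 7 ==> cnt_1 > tot - 2)) ==> (!(e >= -7))))
Before x := x + tot - 4: forall cnt_1. (((e == 7 ==> cnt_1 > tot - 2) ==> (!(t >= -7))) && ((!(e == 7 ==> cnt_1 > tot - 2)) ==> (!(e >= -7))))
Before assert 3*t - 2*e + 8 >= -2: 3*t >= 2*e - 10 && (forall cnt_1. (((e == 7 ==> cnt_1 > tot - 2) ==> (!(t >= -7))) && ((!(e == 7 ==> cnt_1 > tot - 2)) ==> (!(e >= -7)))))
Answer: WP = 3*t >= 2*e - 10 && (forall cnt_1. (((e == 7 ==> cnt_1 > tot - 2) ==> (!(t >= -7))) && ((!(e == 7 ==> cnt_1 > tot - 2)) ==> (!(e >= -7)))))


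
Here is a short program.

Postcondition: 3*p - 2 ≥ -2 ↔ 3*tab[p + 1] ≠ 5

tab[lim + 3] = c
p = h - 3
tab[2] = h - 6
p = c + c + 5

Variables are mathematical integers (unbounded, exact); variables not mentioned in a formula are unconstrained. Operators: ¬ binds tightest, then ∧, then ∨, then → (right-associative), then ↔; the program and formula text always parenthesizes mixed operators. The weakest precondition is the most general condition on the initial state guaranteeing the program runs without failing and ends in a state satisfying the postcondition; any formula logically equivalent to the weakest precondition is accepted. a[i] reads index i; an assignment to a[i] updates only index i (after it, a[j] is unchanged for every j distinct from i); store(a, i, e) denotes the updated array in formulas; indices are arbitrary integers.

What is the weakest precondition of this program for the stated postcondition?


Working backward. After the program, the postcondition 3*p - 2 ≥ -2 ↔ 3*tab[p + 1] ≠ 5 must hold; in canonical form it is 3*p ≥ 0 ↔ 3*tab[p + 1] ≠ 5.
Before p := c + c + 5: 6*c ≥ -15 ↔ 3*tab[2*c + 6] ≠ 5
Before tab[2] := h - 6: 6*c ≥ -15 ↔ 3*store(tab, 2, h - 6)[2*c + 6] ≠ 5
Before p := h - 3: 6*c ≥ -15 ↔ 3*store(tab, 2, h - 6)[2*c + 6] ≠ 5
Before tab[lim + 3] := c: 6*c ≥ -15 ↔ 3*store(store(tab, lim + 3, c), 2, h - 6)[2*c + 6] ≠ 5
Answer: WP = 6*c ≥ -15 ↔ 3*store(store(tab, lim + 3, c), 2, h - 6)[2*c + 6] ≠ 5


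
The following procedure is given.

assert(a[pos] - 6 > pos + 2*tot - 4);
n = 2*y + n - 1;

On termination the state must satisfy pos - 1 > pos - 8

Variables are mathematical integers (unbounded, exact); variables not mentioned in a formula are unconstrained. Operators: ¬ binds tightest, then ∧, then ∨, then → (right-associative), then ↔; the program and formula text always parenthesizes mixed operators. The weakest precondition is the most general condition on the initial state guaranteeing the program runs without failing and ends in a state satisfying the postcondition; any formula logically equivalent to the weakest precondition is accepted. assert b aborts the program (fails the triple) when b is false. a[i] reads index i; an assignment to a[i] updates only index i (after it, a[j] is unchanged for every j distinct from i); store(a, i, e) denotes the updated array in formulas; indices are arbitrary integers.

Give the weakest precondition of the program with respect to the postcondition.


Working backward. After the program, the postcondition pos - 1 > pos - 8 must hold; in canonical form it is true.
Before n := 2*y + n - 1: true
Before assert a[pos] - 6 > pos + 2*tot - 4: a[pos] > pos + 2*tot + 2
Answer: WP = a[pos] > pos + 2*tot + 2


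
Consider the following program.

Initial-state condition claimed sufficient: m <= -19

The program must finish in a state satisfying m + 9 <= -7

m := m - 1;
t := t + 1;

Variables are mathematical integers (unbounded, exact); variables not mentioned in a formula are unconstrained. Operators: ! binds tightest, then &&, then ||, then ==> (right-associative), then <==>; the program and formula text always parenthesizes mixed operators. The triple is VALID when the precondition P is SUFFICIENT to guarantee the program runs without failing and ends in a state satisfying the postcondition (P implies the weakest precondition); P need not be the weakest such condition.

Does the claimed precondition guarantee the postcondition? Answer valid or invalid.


Working backward. After the program, the postcondition m + 9 <= -7 must hold; in canonical form it is m <= -16.
Before t := t + 1: m <= -16
Before m := m - 1: m <= -15
The weakest precondition is m <= -15.
Check whether m <= -19 implies it.
Every state satisfying the precondition satisfies the weakest precondition: the implication holds.
Answer: valid


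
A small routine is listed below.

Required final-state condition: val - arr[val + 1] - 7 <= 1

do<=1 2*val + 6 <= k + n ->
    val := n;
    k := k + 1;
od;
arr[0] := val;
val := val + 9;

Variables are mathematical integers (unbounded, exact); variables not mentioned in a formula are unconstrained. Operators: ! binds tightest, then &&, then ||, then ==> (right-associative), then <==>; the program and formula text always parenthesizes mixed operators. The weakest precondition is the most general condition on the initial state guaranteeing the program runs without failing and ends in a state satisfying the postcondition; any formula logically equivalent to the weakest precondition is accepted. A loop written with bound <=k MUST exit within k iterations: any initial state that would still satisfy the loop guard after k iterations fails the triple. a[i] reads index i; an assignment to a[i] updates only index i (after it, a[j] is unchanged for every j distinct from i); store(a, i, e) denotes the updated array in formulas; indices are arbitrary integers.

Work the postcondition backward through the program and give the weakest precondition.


Working backward. After the program, the postcondition val - arr[val + 1] - 7 <= 1 must hold; in canonical form it is val <= arr[val + 1] + 8.
Before val := val + 9: val <= arr[val + 10] - 1
Before arr[0] := val: val <= store(arr, 0, val)[val + 10] - 1
Before the loop (bound <=1), unroll the exhaustion recursion (WP_0 = exit-now case; WP_j = one more guarded iteration, up to j = 1):
  WP_0: (!(2*val <= k + n - 6)) && val <= store(arr, 0, val)[val + 10] - 1
  WP_1: (2*val <= k + n - 6 ==> ((!(n <= k - 5)) && n <= store(arr, 0, n)[n + 10] - 1)) && ((!(2*val <= k + n - 6)) ==> val <= store(arr, 0, val)[val + 10] - 1)
So before the loop: (2*val <= k + n - 6 ==> ((!(n <= k - 5)) && n <= store(arr, 0, n)[n + 10] - 1)) && ((!(2*val <= k + n - 6)) ==> val <= store(arr, 0, val)[val + 10] - 1)
Answer: WP = (2*val <= k + n - 6 ==> ((!(n <= k - 5)) && n <= store(arr, 0, n)[n + 10] - 1)) && ((!(2*val <= k + n - 6)) ==> val <= store(arr, 0, val)[val + 10] - 1)


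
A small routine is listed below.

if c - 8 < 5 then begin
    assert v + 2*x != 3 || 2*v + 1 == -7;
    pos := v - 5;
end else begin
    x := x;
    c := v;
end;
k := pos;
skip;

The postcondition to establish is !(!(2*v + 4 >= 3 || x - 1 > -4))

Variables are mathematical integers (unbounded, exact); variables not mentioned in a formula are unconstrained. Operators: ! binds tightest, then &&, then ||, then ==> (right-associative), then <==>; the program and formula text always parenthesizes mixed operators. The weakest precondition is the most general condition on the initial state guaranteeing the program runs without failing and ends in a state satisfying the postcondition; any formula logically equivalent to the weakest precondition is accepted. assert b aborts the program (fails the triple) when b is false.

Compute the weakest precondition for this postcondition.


Working backward. After the program, the postcondition !(!(2*v + 4 >= 3 || x - 1 > -4)) must hold; in canonical form it is 2*v >= -1 || x > -3.
Before skip: 2*v >= -1 || x > -3
Before k := pos: 2*v >= -1 || x > -3
Then branch requires (v + 2*x != 3 || 2*v == -8) && (2*v >= -1 || x > -3); else branch requires 2*v >= -1 || x > -3.
Before the if: (c < 13 ==> ((v + 2*x != 3 || 2*v == -8) && (2*v >= -1 || x > -3))) && ((!(c < 13)) ==> (2*v >= -1 || x > -3))
Answer: WP = (c < 13 ==> ((v + 2*x != 3 || 2*v == -8) && (2*v >= -1 || x > -3))) && ((!(c < 13)) ==> (2*v >= -1 || x > -3))


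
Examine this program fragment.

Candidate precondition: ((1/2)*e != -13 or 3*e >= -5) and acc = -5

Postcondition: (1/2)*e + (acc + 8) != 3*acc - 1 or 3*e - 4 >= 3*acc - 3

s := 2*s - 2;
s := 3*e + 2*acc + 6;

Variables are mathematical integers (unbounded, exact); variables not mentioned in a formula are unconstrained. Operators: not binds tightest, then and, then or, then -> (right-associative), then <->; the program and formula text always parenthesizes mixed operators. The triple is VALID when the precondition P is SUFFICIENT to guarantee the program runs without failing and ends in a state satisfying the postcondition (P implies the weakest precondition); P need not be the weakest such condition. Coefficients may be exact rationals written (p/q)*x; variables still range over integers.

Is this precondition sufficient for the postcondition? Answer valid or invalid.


Working backward. After the program, the postcondition (1/2)*e + (acc + 8) != 3*acc - 1 or 3*e - 4 >= 3*acc - 3 must hold; in canonical form it is (1/2)*e != 2*acc - 9 or 3*e >= 3*acc + 1.
Before s := 3*e + 2*acc + 6: (1/2)*e != 2*acc - 9 or 3*e >= 3*acc + 1
Before s := 2*s - 2: (1/2)*e != 2*acc - 9 or 3*e >= 3*acc + 1
The weakest precondition is (1/2)*e != 2*acc - 9 or 3*e >= 3*acc + 1.
Check whether ((1/2)*e != -13 or 3*e >= -5) and acc = -5 implies it.
Countermodel: at the initial state acc = -5, e = -38, the precondition holds but the weakest precondition fails.
Answer: invalid


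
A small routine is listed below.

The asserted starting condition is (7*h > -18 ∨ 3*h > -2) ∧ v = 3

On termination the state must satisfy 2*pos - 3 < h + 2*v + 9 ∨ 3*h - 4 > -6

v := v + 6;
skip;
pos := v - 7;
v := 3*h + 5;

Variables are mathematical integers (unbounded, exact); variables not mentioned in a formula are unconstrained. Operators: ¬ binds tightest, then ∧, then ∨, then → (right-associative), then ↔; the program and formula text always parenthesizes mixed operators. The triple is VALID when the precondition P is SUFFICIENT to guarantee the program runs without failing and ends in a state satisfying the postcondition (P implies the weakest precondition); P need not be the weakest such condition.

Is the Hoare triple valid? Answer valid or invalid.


Working backward. After the program, the postcondition 2*pos - 3 < h + 2*v + 9 ∨ 3*h - 4 > -6 must hold; in canonical form it is 2*pos < h + 2*v + 12 ∨ 3*h > -2.
Before v := 3*h + 5: 2*pos < 7*h + 22 ∨ 3*h > -2
Before pos := v - 7: 2*v < 7*h + 36 ∨ 3*h > -2
Before skip: 2*v < 7*h + 36 ∨ 3*h > -2
Before v := v + 6: 2*v < 7*h + 24 ∨ 3*h > -2
The weakest precondition is 2*v < 7*h + 24 ∨ 3*h > -2.
Check whether (7*h > -18 ∨ 3*h > -2) ∧ v = 3 implies it.
Every state satisfying the precondition satisfies the weakest precondition: the implication holds.
Answer: valid
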